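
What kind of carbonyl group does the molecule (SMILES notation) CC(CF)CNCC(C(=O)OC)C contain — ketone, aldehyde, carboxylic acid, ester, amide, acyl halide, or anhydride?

ester

The carbonyl is in the CH(COOCH3) segment: pendant –COOCH3: carbonyl C bonded to C and –OCH3 → ester.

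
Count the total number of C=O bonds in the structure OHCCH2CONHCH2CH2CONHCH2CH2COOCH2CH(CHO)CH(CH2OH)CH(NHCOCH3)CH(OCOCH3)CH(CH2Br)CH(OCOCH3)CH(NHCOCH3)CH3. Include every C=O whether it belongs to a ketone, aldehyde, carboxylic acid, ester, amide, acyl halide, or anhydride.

OHC: aldehyde, 1 C=O (running total 1).
CH2CONHCH2: amide, 1 C=O (running total 2).
CH2CONHCH2: amide, 1 C=O (running total 3).
CH2COOCH2: ester, 1 C=O (running total 4).
CH(CHO): aldehyde, 1 C=O (running total 5).
CH(NHCOCH3): amide, 1 C=O (running total 6).
CH(OCOCH3): ester, 1 C=O (running total 7).
CH(OCOCH3): ester, 1 C=O (running total 8).
CH(NHCOCH3): amide, 1 C=O (running total 9).

9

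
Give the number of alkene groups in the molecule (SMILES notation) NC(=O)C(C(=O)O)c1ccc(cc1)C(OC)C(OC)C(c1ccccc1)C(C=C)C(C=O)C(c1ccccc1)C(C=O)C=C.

2

Taking each segment in turn:
  H2NCO: –C(=O)NH2: carbonyl C bonded to C and to N → amide (the N is not a separate amine).
  CH(COOH): pendant –COOH: carbonyl C bonded to C and –OH → carboxylic acid.
  C6H4: para-disubstituted benzene ring → arene.
  CH(OCH3): pendant –OCH3: C–O–C with sp³ C, no adjacent C=O → ether.
  CH(OCH3): pendant –OCH3: C–O–C with sp³ C, no adjacent C=O → ether.
  CH(C6H5): pendant –C6H5: benzene ring → arene.
  CH(CH=CH2): pendant –CH=CH2: C=C double bond → alkene.
  CH(CHO): pendant –CHO: carbonyl C bonded to C and H → aldehyde.
  CH(C6H5): pendant –C6H5: benzene ring → arene.
  CH(CHO): pendant –CHO: carbonyl C bonded to C and H → aldehyde.
  CH=CH2: C=C double bond → alkene.
Alkene appears at: CH(CH=CH2), CH=CH2 → 2.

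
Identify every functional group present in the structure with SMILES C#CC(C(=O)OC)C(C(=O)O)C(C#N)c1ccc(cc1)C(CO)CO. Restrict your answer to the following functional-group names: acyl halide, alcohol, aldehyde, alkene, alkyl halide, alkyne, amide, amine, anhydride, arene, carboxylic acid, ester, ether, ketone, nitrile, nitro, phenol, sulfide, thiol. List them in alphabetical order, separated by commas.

C≡C triple bond → alkyne.
pendant –COOCH3: carbonyl C bonded to C and –OCH3 → ester.
pendant –COOH: carbonyl C bonded to C and –OH → carboxylic acid.
pendant –C≡N: nitrile.
para-disubstituted benzene ring → arene.
pendant –CH2OH on an sp³ backbone C → alcohol.
–OH on an sp³ carbon → alcohol.

alcohol, alkyne, arene, carboxylic acid, ester, nitrile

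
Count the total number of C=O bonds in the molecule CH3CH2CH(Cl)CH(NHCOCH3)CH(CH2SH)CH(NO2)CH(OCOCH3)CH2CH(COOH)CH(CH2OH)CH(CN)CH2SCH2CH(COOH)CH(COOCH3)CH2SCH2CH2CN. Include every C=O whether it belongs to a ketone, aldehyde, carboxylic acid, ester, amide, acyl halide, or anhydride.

5

CH(NHCOCH3): amide, 1 C=O (running total 1).
CH(OCOCH3): ester, 1 C=O (running total 2).
CH(COOH): carboxylic acid, 1 C=O (running total 3).
CH(COOH): carboxylic acid, 1 C=O (running total 4).
CH(COOCH3): ester, 1 C=O (running total 5).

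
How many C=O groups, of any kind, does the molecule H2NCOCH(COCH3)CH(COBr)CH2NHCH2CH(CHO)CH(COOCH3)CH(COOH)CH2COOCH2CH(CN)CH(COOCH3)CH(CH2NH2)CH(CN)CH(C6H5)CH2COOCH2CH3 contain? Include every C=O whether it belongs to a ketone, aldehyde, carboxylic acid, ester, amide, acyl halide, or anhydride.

9

H2NCO: amide, 1 C=O (running total 1).
CH(COCH3): ketone, 1 C=O (running total 2).
CH(COBr): acyl halide, 1 C=O (running total 3).
CH(CHO): aldehyde, 1 C=O (running total 4).
CH(COOCH3): ester, 1 C=O (running total 5).
CH(COOH): carboxylic acid, 1 C=O (running total 6).
CH2COOCH2: ester, 1 C=O (running total 7).
CH(COOCH3): ester, 1 C=O (running total 8).
CH2COOCH2: ester, 1 C=O (running total 9).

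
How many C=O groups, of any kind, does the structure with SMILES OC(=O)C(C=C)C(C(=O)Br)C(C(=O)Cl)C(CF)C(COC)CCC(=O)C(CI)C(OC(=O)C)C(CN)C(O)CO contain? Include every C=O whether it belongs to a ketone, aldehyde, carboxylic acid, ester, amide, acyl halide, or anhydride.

5

HOOC: carboxylic acid, 1 C=O (running total 1).
CH(COBr): acyl halide, 1 C=O (running total 2).
CH(COCl): acyl halide, 1 C=O (running total 3).
CO: ketone, 1 C=O (running total 4).
CH(OCOCH3): ester, 1 C=O (running total 5).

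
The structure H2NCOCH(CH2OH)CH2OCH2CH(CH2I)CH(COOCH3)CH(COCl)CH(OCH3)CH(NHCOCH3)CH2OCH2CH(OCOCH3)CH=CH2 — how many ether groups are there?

Taking each segment in turn:
  H2NCO: –C(=O)NH2: carbonyl C bonded to C and to N → amide (the N is not a separate amine).
  CH(CH2OH): pendant –CH2OH on an sp³ backbone C → alcohol.
  CH2OCH2: C–O–C with sp³ carbons on both sides and no adjacent C=O → ether.
  CH(CH2I): pendant –CH2X: halogen on sp³ carbon → alkyl halide.
  CH(COOCH3): pendant –COOCH3: carbonyl C bonded to C and –OCH3 → ester.
  CH(COCl): pendant –C(=O)X: carbonyl C bonded to C and halogen → acyl halide.
  CH(OCH3): pendant –OCH3: C–O–C with sp³ C, no adjacent C=O → ether.
  CH(NHCOCH3): pendant –NHC(=O)CH3: N bonded to a carbonyl → amide (not amine).
  CH2OCH2: C–O–C with sp³ carbons on both sides and no adjacent C=O → ether.
  CH(OCOCH3): pendant –OC(=O)CH3: an acyloxy group → ester.
  CH=CH2: C=C double bond → alkene.
Ether appears at: CH2OCH2, CH(OCH3), CH2OCH2 → 3.

3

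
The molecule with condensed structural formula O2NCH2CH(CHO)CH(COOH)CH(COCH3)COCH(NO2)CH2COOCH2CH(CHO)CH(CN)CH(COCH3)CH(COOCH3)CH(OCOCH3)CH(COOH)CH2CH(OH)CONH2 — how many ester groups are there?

Working along the chain:
  O2NCH2: –NO2 on carbon → nitro group.
  CH(CHO): pendant –CHO: carbonyl C bonded to C and H → aldehyde.
  CH(COOH): pendant –COOH: carbonyl C bonded to C and –OH → carboxylic acid.
  CH(COCH3): pendant –COCH3: carbonyl C bonded to two carbons → ketone.
  CO: –C(=O)– with carbon on both sides → ketone.
  CH(NO2): –NO2 on an sp³ carbon → nitro (the N=O is not a carbonyl).
  CH2COOCH2: –C(=O)–O–C with C on the carbonyl side → ester.
  CH(CHO): pendant –CHO: carbonyl C bonded to C and H → aldehyde.
  CH(CN): pendant –C≡N: nitrile.
  CH(COCH3): pendant –COCH3: carbonyl C bonded to two carbons → ketone.
  CH(COOCH3): pendant –COOCH3: carbonyl C bonded to C and –OCH3 → ester.
  CH(OCOCH3): pendant –OC(=O)CH3: an acyloxy group → ester.
  CH(COOH): pendant –COOH: carbonyl C bonded to C and –OH → carboxylic acid.
  CH(OH): –OH on an sp³ carbon → alcohol (secondary).
  CONH2: –C(=O)NH2: carbonyl C bonded to C and to N → amide (the N is not a separate amine).
Ester appears at: CH2COOCH2, CH(COOCH3), CH(OCOCH3) → 3.

3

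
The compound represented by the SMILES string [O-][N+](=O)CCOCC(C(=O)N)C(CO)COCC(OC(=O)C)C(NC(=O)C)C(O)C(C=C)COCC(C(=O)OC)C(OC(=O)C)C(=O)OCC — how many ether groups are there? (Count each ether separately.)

–NO2 on carbon → nitro group.
C–O–C with sp³ carbons on both sides and no adjacent C=O → ether.
pendant –CONH2: carbonyl C bonded to C and N → amide.
pendant –CH2OH on an sp³ backbone C → alcohol.
C–O–C with sp³ carbons on both sides and no adjacent C=O → ether.
pendant –OC(=O)CH3: an acyloxy group → ester.
pendant –NHC(=O)CH3: N bonded to a carbonyl → amide (not amine).
–OH on an sp³ carbon → alcohol (secondary).
pendant –CH=CH2: C=C double bond → alkene.
C–O–C with sp³ carbons on both sides and no adjacent C=O → ether.
pendant –COOCH3: carbonyl C bonded to C and –OCH3 → ester.
pendant –OC(=O)CH3: an acyloxy group → ester.
–C(=O)OCH2CH3: carbonyl C bonded to C and to –OEt → ester.
Ether appears at: CH2OCH2, CH2OCH2, CH2OCH2 → 3.

3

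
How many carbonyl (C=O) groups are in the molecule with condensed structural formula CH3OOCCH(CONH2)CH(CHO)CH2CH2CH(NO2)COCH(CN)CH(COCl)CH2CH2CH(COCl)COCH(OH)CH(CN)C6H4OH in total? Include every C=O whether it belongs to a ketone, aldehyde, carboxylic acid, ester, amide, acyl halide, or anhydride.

7

CH3OOC: ester, 1 C=O (running total 1).
CH(CONH2): amide, 1 C=O (running total 2).
CH(CHO): aldehyde, 1 C=O (running total 3).
CO: ketone, 1 C=O (running total 4).
CH(COCl): acyl halide, 1 C=O (running total 5).
CH(COCl): acyl halide, 1 C=O (running total 6).
CO: ketone, 1 C=O (running total 7).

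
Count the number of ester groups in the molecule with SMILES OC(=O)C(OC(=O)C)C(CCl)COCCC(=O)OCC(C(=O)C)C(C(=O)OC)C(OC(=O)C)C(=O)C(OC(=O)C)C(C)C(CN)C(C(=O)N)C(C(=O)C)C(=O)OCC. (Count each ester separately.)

Reading the structure from left to right:
  HOOC: –COOH: carbonyl C bonded to –OH and C → carboxylic acid (the –OH is not a separate alcohol).
  CH(OCOCH3): pendant –OC(=O)CH3: an acyloxy group → ester.
  CH(CH2Cl): pendant –CH2X: halogen on sp³ carbon → alkyl halide.
  CH2OCH2: C–O–C with sp³ carbons on both sides and no adjacent C=O → ether.
  CH2COOCH2: –C(=O)–O–C with C on the carbonyl side → ester.
  CH(COCH3): pendant –COCH3: carbonyl C bonded to two carbons → ketone.
  CH(COOCH3): pendant –COOCH3: carbonyl C bonded to C and –OCH3 → ester.
  CH(OCOCH3): pendant –OC(=O)CH3: an acyloxy group → ester.
  CO: –C(=O)– with carbon on both sides → ketone.
  CH(OCOCH3): pendant –OC(=O)CH3: an acyloxy group → ester.
  CH(CH2NH2): pendant –CH2NH2: N on sp³ C, no adjacent C=O → amine.
  CH(CONH2): pendant –CONH2: carbonyl C bonded to C and N → amide.
  CH(COCH3): pendant –COCH3: carbonyl C bonded to two carbons → ketone.
  COOCH2CH3: –C(=O)OCH2CH3: carbonyl C bonded to C and to –OEt → ester.
Ester appears at: CH(OCOCH3), CH2COOCH2, CH(COOCH3), CH(OCOCH3), CH(OCOCH3), COOCH2CH3 → 6.

6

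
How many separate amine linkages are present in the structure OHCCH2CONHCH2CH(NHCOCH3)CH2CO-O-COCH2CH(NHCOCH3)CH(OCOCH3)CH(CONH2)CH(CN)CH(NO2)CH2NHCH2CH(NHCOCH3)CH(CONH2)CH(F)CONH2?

terminal –CHO: carbonyl C bonded to H and C → aldehyde.
–C(=O)–N– linkage → amide (the N is not an amine).
pendant –NHC(=O)CH3: N bonded to a carbonyl → amide (not amine).
two acyl groups sharing one oxygen, –C(=O)–O–C(=O)– → anhydride.
pendant –NHC(=O)CH3: N bonded to a carbonyl → amide (not amine).
pendant –OC(=O)CH3: an acyloxy group → ester.
pendant –CONH2: carbonyl C bonded to C and N → amide.
pendant –C≡N: nitrile.
–NO2 on an sp³ carbon → nitro (the N=O is not a carbonyl).
C–N–C with sp³ carbons and no adjacent C=O → amine (secondary).
pendant –NHC(=O)CH3: N bonded to a carbonyl → amide (not amine).
pendant –CONH2: carbonyl C bonded to C and N → amide.
halogen on an sp³ carbon → alkyl halide.
–C(=O)NH2: carbonyl C bonded to C and to N → amide (the N is not a separate amine).
Amine appears at: CH2NHCH2 → 1.

1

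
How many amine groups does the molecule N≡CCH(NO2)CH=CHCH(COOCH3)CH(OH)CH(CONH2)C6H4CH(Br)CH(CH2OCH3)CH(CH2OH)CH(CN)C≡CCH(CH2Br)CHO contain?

0

Working along the chain:
  N≡C: N≡C–: carbon triple-bonded to nitrogen → nitrile.
  CH(NO2): –NO2 on an sp³ carbon → nitro (the N=O is not a carbonyl).
  CH=CH: C=C double bond → alkene.
  CH(COOCH3): pendant –COOCH3: carbonyl C bonded to C and –OCH3 → ester.
  CH(OH): –OH on an sp³ carbon → alcohol (secondary).
  CH(CONH2): pendant –CONH2: carbonyl C bonded to C and N → amide.
  C6H4: para-disubstituted benzene ring → arene.
  CH(Br): halogen on an sp³ carbon → alkyl halide.
  CH(CH2OCH3): pendant –CH2OCH3: C–O–C linkage → ether.
  CH(CH2OH): pendant –CH2OH on an sp³ backbone C → alcohol.
  CH(CN): pendant –C≡N: nitrile.
  C≡C: C≡C triple bond → alkyne.
  CH(CH2Br): pendant –CH2X: halogen on sp³ carbon → alkyl halide.
  CHO: terminal –CHO: carbonyl C bonded to H and C → aldehyde.
No segment is a amine: N≡C is nitrile, not amine; CH(NO2) is nitro, not amine; CH(CONH2) is amide, not amine. → 0.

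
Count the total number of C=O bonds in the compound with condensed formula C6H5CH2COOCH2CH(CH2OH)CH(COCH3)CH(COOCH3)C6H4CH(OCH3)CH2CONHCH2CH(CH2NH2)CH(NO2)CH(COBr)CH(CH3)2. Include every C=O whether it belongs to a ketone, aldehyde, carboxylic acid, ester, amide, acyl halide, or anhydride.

5

CH2COOCH2: ester, 1 C=O (running total 1).
CH(COCH3): ketone, 1 C=O (running total 2).
CH(COOCH3): ester, 1 C=O (running total 3).
CH2CONHCH2: amide, 1 C=O (running total 4).
CH(COBr): acyl halide, 1 C=O (running total 5).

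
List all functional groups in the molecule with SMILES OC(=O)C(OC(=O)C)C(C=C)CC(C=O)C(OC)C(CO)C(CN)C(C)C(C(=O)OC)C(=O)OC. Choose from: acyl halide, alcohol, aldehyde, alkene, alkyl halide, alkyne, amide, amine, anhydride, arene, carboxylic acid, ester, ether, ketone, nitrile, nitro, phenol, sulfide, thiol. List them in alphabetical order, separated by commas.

alcohol, aldehyde, alkene, amine, carboxylic acid, ester, ether

Working along the chain:
  HOOC: –COOH: carbonyl C bonded to –OH and C → carboxylic acid (the –OH is not a separate alcohol).
  CH(OCOCH3): pendant –OC(=O)CH3: an acyloxy group → ester.
  CH(CH=CH2): pendant –CH=CH2: C=C double bond → alkene.
  CH(CHO): pendant –CHO: carbonyl C bonded to C and H → aldehyde.
  CH(OCH3): pendant –OCH3: C–O–C with sp³ C, no adjacent C=O → ether.
  CH(CH2OH): pendant –CH2OH on an sp³ backbone C → alcohol.
  CH(CH2NH2): pendant –CH2NH2: N on sp³ C, no adjacent C=O → amine.
  CH(COOCH3): pendant –COOCH3: carbonyl C bonded to C and –OCH3 → ester.
  COOCH3: –C(=O)OCH3: carbonyl C bonded to C and to –OCH3 → ester (not ketone + ether).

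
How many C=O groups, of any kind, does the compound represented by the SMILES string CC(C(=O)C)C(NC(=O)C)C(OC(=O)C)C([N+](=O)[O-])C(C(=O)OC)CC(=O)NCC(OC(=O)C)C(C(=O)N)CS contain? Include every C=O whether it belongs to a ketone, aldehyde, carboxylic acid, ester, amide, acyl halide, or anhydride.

CH(COCH3): ketone, 1 C=O (running total 1).
CH(NHCOCH3): amide, 1 C=O (running total 2).
CH(OCOCH3): ester, 1 C=O (running total 3).
CH(COOCH3): ester, 1 C=O (running total 4).
CH2CONHCH2: amide, 1 C=O (running total 5).
CH(OCOCH3): ester, 1 C=O (running total 6).
CH(CONH2): amide, 1 C=O (running total 7).

7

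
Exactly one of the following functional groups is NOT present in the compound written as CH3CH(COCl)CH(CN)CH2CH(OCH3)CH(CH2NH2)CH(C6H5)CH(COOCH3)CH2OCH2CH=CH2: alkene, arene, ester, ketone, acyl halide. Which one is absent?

ketone

acyl halide: present (CH(COCl) — pendant –C(=O)X: carbonyl C bonded to C and halogen → acyl halide).
arene: present (CH(C6H5) — pendant –C6H5: benzene ring → arene).
alkene: present (CH=CH2 — C=C double bond → alkene).
ester: present (CH(COOCH3) — pendant –COOCH3: carbonyl C bonded to C and –OCH3 → ester).
ketone: absent. In CH(COOCH3), the C=O is bonded to an –O–C group, which defines an ester, not a ketone. In CH(COCl), the C=O is bonded to a halogen, which defines an acyl halide, not a ketone.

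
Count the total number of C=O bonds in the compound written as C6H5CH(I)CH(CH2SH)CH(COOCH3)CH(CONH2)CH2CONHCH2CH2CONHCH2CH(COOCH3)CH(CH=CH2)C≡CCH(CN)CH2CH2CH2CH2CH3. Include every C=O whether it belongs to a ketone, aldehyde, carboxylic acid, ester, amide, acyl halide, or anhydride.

CH(COOCH3): ester, 1 C=O (running total 1).
CH(CONH2): amide, 1 C=O (running total 2).
CH2CONHCH2: amide, 1 C=O (running total 3).
CH2CONHCH2: amide, 1 C=O (running total 4).
CH(COOCH3): ester, 1 C=O (running total 5).

5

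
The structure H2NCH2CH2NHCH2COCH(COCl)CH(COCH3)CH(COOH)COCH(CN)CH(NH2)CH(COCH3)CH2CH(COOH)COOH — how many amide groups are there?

0

Reading the structure from left to right:
  H2NCH2: –NH2 on an sp³ carbon with no adjacent C=O → amine.
  CH2NHCH2: C–N–C with sp³ carbons and no adjacent C=O → amine (secondary).
  CO: –C(=O)– with carbon on both sides → ketone.
  CH(COCl): pendant –C(=O)X: carbonyl C bonded to C and halogen → acyl halide.
  CH(COCH3): pendant –COCH3: carbonyl C bonded to two carbons → ketone.
  CH(COOH): pendant –COOH: carbonyl C bonded to C and –OH → carboxylic acid.
  CO: –C(=O)– with carbon on both sides → ketone.
  CH(CN): pendant –C≡N: nitrile.
  CH(NH2): –NH2 on an sp³ carbon with no adjacent C=O → amine.
  CH(COCH3): pendant –COCH3: carbonyl C bonded to two carbons → ketone.
  CH(COOH): pendant –COOH: carbonyl C bonded to C and –OH → carboxylic acid.
  COOH: –COOH: carbonyl C bonded to –OH and C → carboxylic acid (the –OH is not a separate alcohol).
No segment is a amide: H2NCH2 is amine, not amide; CH2NHCH2 is amine, not amide; CH(NH2) is amine, not amide. → 0.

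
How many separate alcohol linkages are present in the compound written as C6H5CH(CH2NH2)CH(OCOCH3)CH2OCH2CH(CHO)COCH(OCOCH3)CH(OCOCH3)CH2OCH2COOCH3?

0

Working along the chain:
  C6H5: C6H5– phenyl ring → arene.
  CH(CH2NH2): pendant –CH2NH2: N on sp³ C, no adjacent C=O → amine.
  CH(OCOCH3): pendant –OC(=O)CH3: an acyloxy group → ester.
  CH2OCH2: C–O–C with sp³ carbons on both sides and no adjacent C=O → ether.
  CH(CHO): pendant –CHO: carbonyl C bonded to C and H → aldehyde.
  CO: –C(=O)– with carbon on both sides → ketone.
  CH(OCOCH3): pendant –OC(=O)CH3: an acyloxy group → ester.
  CH(OCOCH3): pendant –OC(=O)CH3: an acyloxy group → ester.
  CH2OCH2: C–O–C with sp³ carbons on both sides and no adjacent C=O → ether.
  COOCH3: –C(=O)OCH3: carbonyl C bonded to C and to –OCH3 → ester (not ketone + ether).
No segment is a alcohol: CH2OCH2 is ether, not alcohol; CH(CHO) is aldehyde, not alcohol; CO is ketone, not alcohol. → 0.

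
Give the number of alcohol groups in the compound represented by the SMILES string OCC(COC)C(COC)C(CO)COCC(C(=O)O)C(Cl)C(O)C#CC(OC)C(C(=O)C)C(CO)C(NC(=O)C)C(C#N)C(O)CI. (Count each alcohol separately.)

HO– on an sp³ carbon → alcohol.
pendant –CH2OCH3: C–O–C linkage → ether.
pendant –CH2OCH3: C–O–C linkage → ether.
pendant –CH2OH on an sp³ backbone C → alcohol.
C–O–C with sp³ carbons on both sides and no adjacent C=O → ether.
pendant –COOH: carbonyl C bonded to C and –OH → carboxylic acid.
halogen on an sp³ carbon → alkyl halide.
–OH on an sp³ carbon → alcohol (secondary).
C≡C triple bond → alkyne.
pendant –OCH3: C–O–C with sp³ C, no adjacent C=O → ether.
pendant –COCH3: carbonyl C bonded to two carbons → ketone.
pendant –CH2OH on an sp³ backbone C → alcohol.
pendant –NHC(=O)CH3: N bonded to a carbonyl → amide (not amine).
pendant –C≡N: nitrile.
–OH on an sp³ carbon → alcohol (secondary).
halogen on an sp³ carbon → alkyl halide.
Alcohol appears at: HOCH2, CH(CH2OH), CH(OH), CH(CH2OH), CH(OH) → 5.

5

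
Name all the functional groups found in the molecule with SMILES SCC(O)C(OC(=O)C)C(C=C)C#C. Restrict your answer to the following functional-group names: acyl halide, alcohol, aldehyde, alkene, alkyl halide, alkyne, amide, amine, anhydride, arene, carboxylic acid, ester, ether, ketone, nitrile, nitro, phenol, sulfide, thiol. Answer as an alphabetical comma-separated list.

–SH on an sp³ carbon → thiol.
–OH on an sp³ carbon → alcohol (secondary).
pendant –OC(=O)CH3: an acyloxy group → ester.
pendant –CH=CH2: C=C double bond → alkene.
C≡C triple bond → alkyne.

alcohol, alkene, alkyne, ester, thiol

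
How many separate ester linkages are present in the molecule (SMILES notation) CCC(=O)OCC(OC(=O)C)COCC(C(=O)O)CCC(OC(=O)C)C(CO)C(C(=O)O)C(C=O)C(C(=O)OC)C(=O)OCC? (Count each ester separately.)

5

Taking each segment in turn:
  CH2COOCH2: –C(=O)–O–C with C on the carbonyl side → ester.
  CH(OCOCH3): pendant –OC(=O)CH3: an acyloxy group → ester.
  CH2OCH2: C–O–C with sp³ carbons on both sides and no adjacent C=O → ether.
  CH(COOH): pendant –COOH: carbonyl C bonded to C and –OH → carboxylic acid.
  CH(OCOCH3): pendant –OC(=O)CH3: an acyloxy group → ester.
  CH(CH2OH): pendant –CH2OH on an sp³ backbone C → alcohol.
  CH(COOH): pendant –COOH: carbonyl C bonded to C and –OH → carboxylic acid.
  CH(CHO): pendant –CHO: carbonyl C bonded to C and H → aldehyde.
  CH(COOCH3): pendant –COOCH3: carbonyl C bonded to C and –OCH3 → ester.
  COOCH2CH3: –C(=O)OCH2CH3: carbonyl C bonded to C and to –OEt → ester.
Ester appears at: CH2COOCH2, CH(OCOCH3), CH(OCOCH3), CH(COOCH3), COOCH2CH3 → 5.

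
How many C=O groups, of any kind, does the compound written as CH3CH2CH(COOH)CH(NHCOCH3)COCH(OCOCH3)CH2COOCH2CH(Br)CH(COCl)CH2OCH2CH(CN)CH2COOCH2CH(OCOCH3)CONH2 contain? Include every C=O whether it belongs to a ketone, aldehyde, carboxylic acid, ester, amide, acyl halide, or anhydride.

CH(COOH): carboxylic acid, 1 C=O (running total 1).
CH(NHCOCH3): amide, 1 C=O (running total 2).
CO: ketone, 1 C=O (running total 3).
CH(OCOCH3): ester, 1 C=O (running total 4).
CH2COOCH2: ester, 1 C=O (running total 5).
CH(COCl): acyl halide, 1 C=O (running total 6).
CH2COOCH2: ester, 1 C=O (running total 7).
CH(OCOCH3): ester, 1 C=O (running total 8).
CONH2: amide, 1 C=O (running total 9).

9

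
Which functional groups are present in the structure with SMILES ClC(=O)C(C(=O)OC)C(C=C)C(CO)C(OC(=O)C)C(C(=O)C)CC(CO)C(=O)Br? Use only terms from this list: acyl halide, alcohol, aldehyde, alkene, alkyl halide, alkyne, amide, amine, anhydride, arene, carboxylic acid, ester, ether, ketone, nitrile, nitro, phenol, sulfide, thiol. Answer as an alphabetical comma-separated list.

acyl halide, alcohol, alkene, ester, ketone

Reading the structure from left to right:
  ClCO: –C(=O)Cl: carbonyl C bonded to C and to a halogen → acyl halide (not alkyl halide).
  CH(COOCH3): pendant –COOCH3: carbonyl C bonded to C and –OCH3 → ester.
  CH(CH=CH2): pendant –CH=CH2: C=C double bond → alkene.
  CH(CH2OH): pendant –CH2OH on an sp³ backbone C → alcohol.
  CH(OCOCH3): pendant –OC(=O)CH3: an acyloxy group → ester.
  CH(COCH3): pendant –COCH3: carbonyl C bonded to two carbons → ketone.
  CH(CH2OH): pendant –CH2OH on an sp³ backbone C → alcohol.
  COBr: –C(=O)Br: carbonyl C bonded to C and to a halogen → acyl halide (not alkyl halide).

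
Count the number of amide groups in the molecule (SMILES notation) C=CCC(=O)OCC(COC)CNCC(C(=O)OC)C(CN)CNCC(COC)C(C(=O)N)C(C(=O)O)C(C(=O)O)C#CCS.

1

Working along the chain:
  CH2=CH: C=C double bond → alkene.
  CH2COOCH2: –C(=O)–O–C with C on the carbonyl side → ester.
  CH(CH2OCH3): pendant –CH2OCH3: C–O–C linkage → ether.
  CH2NHCH2: C–N–C with sp³ carbons and no adjacent C=O → amine (secondary).
  CH(COOCH3): pendant –COOCH3: carbonyl C bonded to C and –OCH3 → ester.
  CH(CH2NH2): pendant –CH2NH2: N on sp³ C, no adjacent C=O → amine.
  CH2NHCH2: C–N–C with sp³ carbons and no adjacent C=O → amine (secondary).
  CH(CH2OCH3): pendant –CH2OCH3: C–O–C linkage → ether.
  CH(CONH2): pendant –CONH2: carbonyl C bonded to C and N → amide.
  CH(COOH): pendant –COOH: carbonyl C bonded to C and –OH → carboxylic acid.
  CH(COOH): pendant –COOH: carbonyl C bonded to C and –OH → carboxylic acid.
  C≡C: C≡C triple bond → alkyne.
  CH2SH: –SH on an sp³ carbon → thiol.
Amide appears at: CH(CONH2) → 1.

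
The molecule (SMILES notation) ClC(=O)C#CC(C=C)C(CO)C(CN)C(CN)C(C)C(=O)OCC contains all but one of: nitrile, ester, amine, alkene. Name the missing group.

nitrile

amine: present (CH(CH2NH2) — pendant –CH2NH2: N on sp³ C, no adjacent C=O → amine).
ester: present (COOCH2CH3 — –C(=O)OCH2CH3: carbonyl C bonded to C and to –OEt → ester).
alkene: present (CH(CH=CH2) — pendant –CH=CH2: C=C double bond → alkene).
nitrile: absent. In C≡C, the triple bond is C≡C, not C≡N.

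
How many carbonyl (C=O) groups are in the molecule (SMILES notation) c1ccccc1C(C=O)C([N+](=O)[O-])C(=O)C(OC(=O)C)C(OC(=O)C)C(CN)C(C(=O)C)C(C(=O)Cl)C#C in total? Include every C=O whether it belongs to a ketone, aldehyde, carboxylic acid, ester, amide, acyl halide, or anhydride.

CH(CHO): aldehyde, 1 C=O (running total 1).
CO: ketone, 1 C=O (running total 2).
CH(OCOCH3): ester, 1 C=O (running total 3).
CH(OCOCH3): ester, 1 C=O (running total 4).
CH(COCH3): ketone, 1 C=O (running total 5).
CH(COCl): acyl halide, 1 C=O (running total 6).

6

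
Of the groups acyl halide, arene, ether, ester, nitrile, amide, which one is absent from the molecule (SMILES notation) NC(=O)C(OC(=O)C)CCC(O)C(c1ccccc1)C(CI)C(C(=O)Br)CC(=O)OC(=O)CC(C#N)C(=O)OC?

arene: present (CH(C6H5) — pendant –C6H5: benzene ring → arene).
nitrile: present (CH(CN) — pendant –C≡N: nitrile).
ester: present (CH(OCOCH3) — pendant –OC(=O)CH3: an acyloxy group → ester).
acyl halide: present (CH(COBr) — pendant –C(=O)X: carbonyl C bonded to C and halogen → acyl halide).
amide: present (H2NCO — –C(=O)NH2: carbonyl C bonded to C and to N → amide (the N is not a separate amine)).
ether: absent. In each of CH(OCOCH3) and COOCH3, the C–O–C oxygen is adjacent to a C=O, so it belongs to an ester, not an ether.

ether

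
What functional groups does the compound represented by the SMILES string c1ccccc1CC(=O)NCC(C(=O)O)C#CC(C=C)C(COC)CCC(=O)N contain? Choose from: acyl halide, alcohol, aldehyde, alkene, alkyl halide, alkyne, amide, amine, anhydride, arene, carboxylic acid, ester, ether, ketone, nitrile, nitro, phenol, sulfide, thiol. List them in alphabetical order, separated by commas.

Reading the structure from left to right:
  C6H5: C6H5– phenyl ring → arene.
  CH2CONHCH2: –C(=O)–N– linkage → amide (the N is not an amine).
  CH(COOH): pendant –COOH: carbonyl C bonded to C and –OH → carboxylic acid.
  C≡C: C≡C triple bond → alkyne.
  CH(CH=CH2): pendant –CH=CH2: C=C double bond → alkene.
  CH(CH2OCH3): pendant –CH2OCH3: C–O–C linkage → ether.
  CONH2: –C(=O)NH2: carbonyl C bonded to C and to N → amide (the N is not a separate amine).

alkene, alkyne, amide, arene, carboxylic acid, ether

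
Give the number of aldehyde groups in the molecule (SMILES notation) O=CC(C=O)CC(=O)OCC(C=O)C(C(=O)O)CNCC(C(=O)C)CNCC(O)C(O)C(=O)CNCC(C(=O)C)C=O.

4

Reading the structure from left to right:
  OHC: terminal –CHO: carbonyl C bonded to H and C → aldehyde.
  CH(CHO): pendant –CHO: carbonyl C bonded to C and H → aldehyde.
  CH2COOCH2: –C(=O)–O–C with C on the carbonyl side → ester.
  CH(CHO): pendant –CHO: carbonyl C bonded to C and H → aldehyde.
  CH(COOH): pendant –COOH: carbonyl C bonded to C and –OH → carboxylic acid.
  CH2NHCH2: C–N–C with sp³ carbons and no adjacent C=O → amine (secondary).
  CH(COCH3): pendant –COCH3: carbonyl C bonded to two carbons → ketone.
  CH2NHCH2: C–N–C with sp³ carbons and no adjacent C=O → amine (secondary).
  CH(OH): –OH on an sp³ carbon → alcohol (secondary).
  CH(OH): –OH on an sp³ carbon → alcohol (secondary).
  CO: –C(=O)– with carbon on both sides → ketone.
  CH2NHCH2: C–N–C with sp³ carbons and no adjacent C=O → amine (secondary).
  CH(COCH3): pendant –COCH3: carbonyl C bonded to two carbons → ketone.
  CHO: terminal –CHO: carbonyl C bonded to H and C → aldehyde.
Aldehyde appears at: OHC, CH(CHO), CH(CHO), CHO → 4.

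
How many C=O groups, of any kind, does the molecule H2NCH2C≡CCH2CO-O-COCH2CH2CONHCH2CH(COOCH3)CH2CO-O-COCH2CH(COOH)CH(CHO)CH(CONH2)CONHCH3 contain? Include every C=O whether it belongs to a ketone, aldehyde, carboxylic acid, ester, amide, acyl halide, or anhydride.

10

CH2CO-O-COCH2: anhydride, 2 C=O (running total 2).
CH2CONHCH2: amide, 1 C=O (running total 3).
CH(COOCH3): ester, 1 C=O (running total 4).
CH2CO-O-COCH2: anhydride, 2 C=O (running total 6).
CH(COOH): carboxylic acid, 1 C=O (running total 7).
CH(CHO): aldehyde, 1 C=O (running total 8).
CH(CONH2): amide, 1 C=O (running total 9).
CONHCH3: amide, 1 C=O (running total 10).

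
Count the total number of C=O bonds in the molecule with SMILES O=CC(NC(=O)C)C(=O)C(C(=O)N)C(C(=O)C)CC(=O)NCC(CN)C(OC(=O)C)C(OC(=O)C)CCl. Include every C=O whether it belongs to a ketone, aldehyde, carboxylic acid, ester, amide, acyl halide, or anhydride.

8

OHC: aldehyde, 1 C=O (running total 1).
CH(NHCOCH3): amide, 1 C=O (running total 2).
CO: ketone, 1 C=O (running total 3).
CH(CONH2): amide, 1 C=O (running total 4).
CH(COCH3): ketone, 1 C=O (running total 5).
CH2CONHCH2: amide, 1 C=O (running total 6).
CH(OCOCH3): ester, 1 C=O (running total 7).
CH(OCOCH3): ester, 1 C=O (running total 8).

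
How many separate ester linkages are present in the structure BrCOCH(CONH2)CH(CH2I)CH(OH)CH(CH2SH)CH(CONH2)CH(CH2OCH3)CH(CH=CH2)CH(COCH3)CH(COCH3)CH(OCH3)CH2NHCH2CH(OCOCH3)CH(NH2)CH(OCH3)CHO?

1

Working along the chain:
  BrCO: –C(=O)Br: carbonyl C bonded to C and to a halogen → acyl halide (not alkyl halide).
  CH(CONH2): pendant –CONH2: carbonyl C bonded to C and N → amide.
  CH(CH2I): pendant –CH2X: halogen on sp³ carbon → alkyl halide.
  CH(OH): –OH on an sp³ carbon → alcohol (secondary).
  CH(CH2SH): pendant –CH2SH → thiol.
  CH(CONH2): pendant –CONH2: carbonyl C bonded to C and N → amide.
  CH(CH2OCH3): pendant –CH2OCH3: C–O–C linkage → ether.
  CH(CH=CH2): pendant –CH=CH2: C=C double bond → alkene.
  CH(COCH3): pendant –COCH3: carbonyl C bonded to two carbons → ketone.
  CH(COCH3): pendant –COCH3: carbonyl C bonded to two carbons → ketone.
  CH(OCH3): pendant –OCH3: C–O–C with sp³ C, no adjacent C=O → ether.
  CH2NHCH2: C–N–C with sp³ carbons and no adjacent C=O → amine (secondary).
  CH(OCOCH3): pendant –OC(=O)CH3: an acyloxy group → ester.
  CH(NH2): –NH2 on an sp³ carbon with no adjacent C=O → amine.
  CH(OCH3): pendant –OCH3: C–O–C with sp³ C, no adjacent C=O → ether.
  CHO: terminal –CHO: carbonyl C bonded to H and C → aldehyde.
Ester appears at: CH(OCOCH3) → 1.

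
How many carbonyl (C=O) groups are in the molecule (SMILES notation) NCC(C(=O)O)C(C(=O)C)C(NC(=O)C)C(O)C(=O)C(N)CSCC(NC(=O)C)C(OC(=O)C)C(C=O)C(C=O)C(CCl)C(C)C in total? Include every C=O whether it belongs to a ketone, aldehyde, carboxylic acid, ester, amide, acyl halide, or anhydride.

CH(COOH): carboxylic acid, 1 C=O (running total 1).
CH(COCH3): ketone, 1 C=O (running total 2).
CH(NHCOCH3): amide, 1 C=O (running total 3).
CO: ketone, 1 C=O (running total 4).
CH(NHCOCH3): amide, 1 C=O (running total 5).
CH(OCOCH3): ester, 1 C=O (running total 6).
CH(CHO): aldehyde, 1 C=O (running total 7).
CH(CHO): aldehyde, 1 C=O (running total 8).

8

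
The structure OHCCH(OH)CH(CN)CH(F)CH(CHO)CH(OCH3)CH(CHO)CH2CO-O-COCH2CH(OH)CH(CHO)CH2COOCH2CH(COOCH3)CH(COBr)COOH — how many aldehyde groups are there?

4

Working along the chain:
  OHC: terminal –CHO: carbonyl C bonded to H and C → aldehyde.
  CH(OH): –OH on an sp³ carbon → alcohol (secondary).
  CH(CN): pendant –C≡N: nitrile.
  CH(F): halogen on an sp³ carbon → alkyl halide.
  CH(CHO): pendant –CHO: carbonyl C bonded to C and H → aldehyde.
  CH(OCH3): pendant –OCH3: C–O–C with sp³ C, no adjacent C=O → ether.
  CH(CHO): pendant –CHO: carbonyl C bonded to C and H → aldehyde.
  CH2CO-O-COCH2: two acyl groups sharing one oxygen, –C(=O)–O–C(=O)– → anhydride.
  CH(OH): –OH on an sp³ carbon → alcohol (secondary).
  CH(CHO): pendant –CHO: carbonyl C bonded to C and H → aldehyde.
  CH2COOCH2: –C(=O)–O–C with C on the carbonyl side → ester.
  CH(COOCH3): pendant –COOCH3: carbonyl C bonded to C and –OCH3 → ester.
  CH(COBr): pendant –C(=O)X: carbonyl C bonded to C and halogen → acyl halide.
  COOH: –COOH: carbonyl C bonded to –OH and C → carboxylic acid (the –OH is not a separate alcohol).
Aldehyde appears at: OHC, CH(CHO), CH(CHO), CH(CHO) → 4.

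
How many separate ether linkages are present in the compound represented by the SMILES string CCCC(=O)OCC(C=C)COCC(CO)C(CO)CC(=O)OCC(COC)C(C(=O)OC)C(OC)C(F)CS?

Reading the structure from left to right:
  CH2COOCH2: –C(=O)–O–C with C on the carbonyl side → ester.
  CH(CH=CH2): pendant –CH=CH2: C=C double bond → alkene.
  CH2OCH2: C–O–C with sp³ carbons on both sides and no adjacent C=O → ether.
  CH(CH2OH): pendant –CH2OH on an sp³ backbone C → alcohol.
  CH(CH2OH): pendant –CH2OH on an sp³ backbone C → alcohol.
  CH2COOCH2: –C(=O)–O–C with C on the carbonyl side → ester.
  CH(CH2OCH3): pendant –CH2OCH3: C–O–C linkage → ether.
  CH(COOCH3): pendant –COOCH3: carbonyl C bonded to C and –OCH3 → ester.
  CH(OCH3): pendant –OCH3: C–O–C with sp³ C, no adjacent C=O → ether.
  CH(F): halogen on an sp³ carbon → alkyl halide.
  CH2SH: –SH on an sp³ carbon → thiol.
Ether appears at: CH2OCH2, CH(CH2OCH3), CH(OCH3) → 3.

3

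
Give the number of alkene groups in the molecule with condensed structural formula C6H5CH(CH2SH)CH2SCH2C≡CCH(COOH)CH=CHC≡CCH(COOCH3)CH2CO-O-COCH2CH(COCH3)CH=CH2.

2

C6H5– phenyl ring → arene.
pendant –CH2SH → thiol.
C–S–C linkage → sulfide (thioether).
C≡C triple bond → alkyne.
pendant –COOH: carbonyl C bonded to C and –OH → carboxylic acid.
C=C double bond → alkene.
C≡C triple bond → alkyne.
pendant –COOCH3: carbonyl C bonded to C and –OCH3 → ester.
two acyl groups sharing one oxygen, –C(=O)–O–C(=O)– → anhydride.
pendant –COCH3: carbonyl C bonded to two carbons → ketone.
C=C double bond → alkene.
Alkene appears at: CH=CH, CH=CH2 → 2.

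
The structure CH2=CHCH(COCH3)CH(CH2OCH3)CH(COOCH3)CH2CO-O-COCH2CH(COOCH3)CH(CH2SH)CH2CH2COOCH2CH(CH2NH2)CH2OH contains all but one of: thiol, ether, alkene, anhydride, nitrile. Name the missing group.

alkene: present (CH2=CH — C=C double bond → alkene).
thiol: present (CH(CH2SH) — pendant –CH2SH → thiol).
ether: present (CH(CH2OCH3) — pendant –CH2OCH3: C–O–C linkage → ether).
anhydride: present (CH2CO-O-COCH2 — two acyl groups sharing one oxygen, –C(=O)–O–C(=O)– → anhydride).
nitrile: no segment matches this pattern.

nitrile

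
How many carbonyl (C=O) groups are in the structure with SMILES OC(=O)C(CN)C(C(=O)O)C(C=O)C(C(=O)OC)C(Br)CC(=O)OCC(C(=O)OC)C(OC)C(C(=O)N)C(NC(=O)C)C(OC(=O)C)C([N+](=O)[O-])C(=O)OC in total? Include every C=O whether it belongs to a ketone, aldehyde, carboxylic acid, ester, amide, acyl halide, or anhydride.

10

HOOC: carboxylic acid, 1 C=O (running total 1).
CH(COOH): carboxylic acid, 1 C=O (running total 2).
CH(CHO): aldehyde, 1 C=O (running total 3).
CH(COOCH3): ester, 1 C=O (running total 4).
CH2COOCH2: ester, 1 C=O (running total 5).
CH(COOCH3): ester, 1 C=O (running total 6).
CH(CONH2): amide, 1 C=O (running total 7).
CH(NHCOCH3): amide, 1 C=O (running total 8).
CH(OCOCH3): ester, 1 C=O (running total 9).
COOCH3: ester, 1 C=O (running total 10).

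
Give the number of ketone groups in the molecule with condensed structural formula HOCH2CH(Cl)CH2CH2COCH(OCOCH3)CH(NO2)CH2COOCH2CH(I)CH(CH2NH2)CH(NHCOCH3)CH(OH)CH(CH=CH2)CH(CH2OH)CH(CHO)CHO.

Working along the chain:
  HOCH2: HO– on an sp³ carbon → alcohol.
  CH(Cl): halogen on an sp³ carbon → alkyl halide.
  CO: –C(=O)– with carbon on both sides → ketone.
  CH(OCOCH3): pendant –OC(=O)CH3: an acyloxy group → ester.
  CH(NO2): –NO2 on an sp³ carbon → nitro (the N=O is not a carbonyl).
  CH2COOCH2: –C(=O)–O–C with C on the carbonyl side → ester.
  CH(I): halogen on an sp³ carbon → alkyl halide.
  CH(CH2NH2): pendant –CH2NH2: N on sp³ C, no adjacent C=O → amine.
  CH(NHCOCH3): pendant –NHC(=O)CH3: N bonded to a carbonyl → amide (not amine).
  CH(OH): –OH on an sp³ carbon → alcohol (secondary).
  CH(CH=CH2): pendant –CH=CH2: C=C double bond → alkene.
  CH(CH2OH): pendant –CH2OH on an sp³ backbone C → alcohol.
  CH(CHO): pendant –CHO: carbonyl C bonded to C and H → aldehyde.
  CHO: terminal –CHO: carbonyl C bonded to H and C → aldehyde.
Ketone appears at: CO → 1.

1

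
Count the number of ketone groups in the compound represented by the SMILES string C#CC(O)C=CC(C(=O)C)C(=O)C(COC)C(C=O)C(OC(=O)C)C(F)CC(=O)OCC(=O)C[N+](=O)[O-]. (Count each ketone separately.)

3

Working along the chain:
  HC≡C: C≡C triple bond → alkyne.
  CH(OH): –OH on an sp³ carbon → alcohol (secondary).
  CH=CH: C=C double bond → alkene.
  CH(COCH3): pendant –COCH3: carbonyl C bonded to two carbons → ketone.
  CO: –C(=O)– with carbon on both sides → ketone.
  CH(CH2OCH3): pendant –CH2OCH3: C–O–C linkage → ether.
  CH(CHO): pendant –CHO: carbonyl C bonded to C and H → aldehyde.
  CH(OCOCH3): pendant –OC(=O)CH3: an acyloxy group → ester.
  CH(F): halogen on an sp³ carbon → alkyl halide.
  CH2COOCH2: –C(=O)–O–C with C on the carbonyl side → ester.
  CO: –C(=O)– with carbon on both sides → ketone.
  CH2NO2: –NO2 on carbon → nitro group.
Ketone appears at: CH(COCH3), CO, CO → 3.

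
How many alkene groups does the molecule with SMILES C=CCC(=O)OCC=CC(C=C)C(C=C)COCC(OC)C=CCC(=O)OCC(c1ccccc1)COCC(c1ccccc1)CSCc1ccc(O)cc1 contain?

5

Taking each segment in turn:
  CH2=CH: C=C double bond → alkene.
  CH2COOCH2: –C(=O)–O–C with C on the carbonyl side → ester.
  CH=CH: C=C double bond → alkene.
  CH(CH=CH2): pendant –CH=CH2: C=C double bond → alkene.
  CH(CH=CH2): pendant –CH=CH2: C=C double bond → alkene.
  CH2OCH2: C–O–C with sp³ carbons on both sides and no adjacent C=O → ether.
  CH(OCH3): pendant –OCH3: C–O–C with sp³ C, no adjacent C=O → ether.
  CH=CH: C=C double bond → alkene.
  CH2COOCH2: –C(=O)–O–C with C on the carbonyl side → ester.
  CH(C6H5): pendant –C6H5: benzene ring → arene.
  CH2OCH2: C–O–C with sp³ carbons on both sides and no adjacent C=O → ether.
  CH(C6H5): pendant –C6H5: benzene ring → arene.
  CH2SCH2: C–S–C linkage → sulfide (thioether).
  C6H4OH: –OH attached directly to an aromatic ring → phenol (not alcohol); the ring itself is an arene.
Alkene appears at: CH2=CH, CH=CH, CH(CH=CH2), CH(CH=CH2), CH=CH → 5.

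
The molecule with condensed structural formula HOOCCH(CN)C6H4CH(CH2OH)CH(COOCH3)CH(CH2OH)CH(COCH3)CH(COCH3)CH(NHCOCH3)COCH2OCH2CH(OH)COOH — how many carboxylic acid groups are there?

Working along the chain:
  HOOC: –COOH: carbonyl C bonded to –OH and C → carboxylic acid (the –OH is not a separate alcohol).
  CH(CN): pendant –C≡N: nitrile.
  C6H4: para-disubstituted benzene ring → arene.
  CH(CH2OH): pendant –CH2OH on an sp³ backbone C → alcohol.
  CH(COOCH3): pendant –COOCH3: carbonyl C bonded to C and –OCH3 → ester.
  CH(CH2OH): pendant –CH2OH on an sp³ backbone C → alcohol.
  CH(COCH3): pendant –COCH3: carbonyl C bonded to two carbons → ketone.
  CH(COCH3): pendant –COCH3: carbonyl C bonded to two carbons → ketone.
  CH(NHCOCH3): pendant –NHC(=O)CH3: N bonded to a carbonyl → amide (not amine).
  CO: –C(=O)– with carbon on both sides → ketone.
  CH2OCH2: C–O–C with sp³ carbons on both sides and no adjacent C=O → ether.
  CH(OH): –OH on an sp³ carbon → alcohol (secondary).
  COOH: –COOH: carbonyl C bonded to –OH and C → carboxylic acid (the –OH is not a separate alcohol).
Carboxylic acid appears at: HOOC, COOH → 2.

2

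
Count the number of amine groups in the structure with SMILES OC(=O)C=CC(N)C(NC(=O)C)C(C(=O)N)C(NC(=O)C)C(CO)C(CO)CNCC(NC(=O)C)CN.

3

Reading the structure from left to right:
  HOOC: –COOH: carbonyl C bonded to –OH and C → carboxylic acid (the –OH is not a separate alcohol).
  CH=CH: C=C double bond → alkene.
  CH(NH2): –NH2 on an sp³ carbon with no adjacent C=O → amine.
  CH(NHCOCH3): pendant –NHC(=O)CH3: N bonded to a carbonyl → amide (not amine).
  CH(CONH2): pendant –CONH2: carbonyl C bonded to C and N → amide.
  CH(NHCOCH3): pendant –NHC(=O)CH3: N bonded to a carbonyl → amide (not amine).
  CH(CH2OH): pendant –CH2OH on an sp³ backbone C → alcohol.
  CH(CH2OH): pendant –CH2OH on an sp³ backbone C → alcohol.
  CH2NHCH2: C–N–C with sp³ carbons and no adjacent C=O → amine (secondary).
  CH(NHCOCH3): pendant –NHC(=O)CH3: N bonded to a carbonyl → amide (not amine).
  CH2NH2: –NH2 on an sp³ carbon with no adjacent C=O → amine.
Amine appears at: CH(NH2), CH2NHCH2, CH2NH2 → 3.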